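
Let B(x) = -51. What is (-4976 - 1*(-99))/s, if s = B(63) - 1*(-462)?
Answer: -4877/411 ≈ -11.866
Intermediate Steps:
s = 411 (s = -51 - 1*(-462) = -51 + 462 = 411)
(-4976 - 1*(-99))/s = (-4976 - 1*(-99))/411 = (-4976 + 99)*(1/411) = -4877*1/411 = -4877/411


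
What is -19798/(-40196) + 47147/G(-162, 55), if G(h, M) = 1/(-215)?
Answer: -203725477391/20098 ≈ -1.0137e+7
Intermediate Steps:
G(h, M) = -1/215
-19798/(-40196) + 47147/G(-162, 55) = -19798/(-40196) + 47147/(-1/215) = -19798*(-1/40196) + 47147*(-215) = 9899/20098 - 10136605 = -203725477391/20098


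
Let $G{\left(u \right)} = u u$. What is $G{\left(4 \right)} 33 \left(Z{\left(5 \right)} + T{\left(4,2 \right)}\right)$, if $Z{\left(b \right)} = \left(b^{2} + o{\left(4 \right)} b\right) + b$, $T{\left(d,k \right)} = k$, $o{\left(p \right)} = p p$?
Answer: $59136$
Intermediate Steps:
$o{\left(p \right)} = p^{2}$
$G{\left(u \right)} = u^{2}$
$Z{\left(b \right)} = b^{2} + 17 b$ ($Z{\left(b \right)} = \left(b^{2} + 4^{2} b\right) + b = \left(b^{2} + 16 b\right) + b = b^{2} + 17 b$)
$G{\left(4 \right)} 33 \left(Z{\left(5 \right)} + T{\left(4,2 \right)}\right) = 4^{2} \cdot 33 \left(5 \left(17 + 5\right) + 2\right) = 16 \cdot 33 \left(5 \cdot 22 + 2\right) = 528 \left(110 + 2\right) = 528 \cdot 112 = 59136$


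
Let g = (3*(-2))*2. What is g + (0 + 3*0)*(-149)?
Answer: -12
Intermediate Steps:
g = -12 (g = -6*2 = -12)
g + (0 + 3*0)*(-149) = -12 + (0 + 3*0)*(-149) = -12 + (0 + 0)*(-149) = -12 + 0*(-149) = -12 + 0 = -12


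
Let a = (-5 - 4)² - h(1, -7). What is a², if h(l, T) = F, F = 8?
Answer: 5329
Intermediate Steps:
h(l, T) = 8
a = 73 (a = (-5 - 4)² - 1*8 = (-9)² - 8 = 81 - 8 = 73)
a² = 73² = 5329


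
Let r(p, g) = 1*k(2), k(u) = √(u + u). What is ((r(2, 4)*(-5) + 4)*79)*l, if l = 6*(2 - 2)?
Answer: 0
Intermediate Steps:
k(u) = √2*√u (k(u) = √(2*u) = √2*√u)
r(p, g) = 2 (r(p, g) = 1*(√2*√2) = 1*2 = 2)
l = 0 (l = 6*0 = 0)
((r(2, 4)*(-5) + 4)*79)*l = ((2*(-5) + 4)*79)*0 = ((-10 + 4)*79)*0 = -6*79*0 = -474*0 = 0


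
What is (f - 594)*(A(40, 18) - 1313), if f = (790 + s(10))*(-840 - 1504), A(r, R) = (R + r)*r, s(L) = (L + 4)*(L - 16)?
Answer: -1667046206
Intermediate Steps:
s(L) = (-16 + L)*(4 + L) (s(L) = (4 + L)*(-16 + L) = (-16 + L)*(4 + L))
A(r, R) = r*(R + r)
f = -1654864 (f = (790 + (-64 + 10² - 12*10))*(-840 - 1504) = (790 + (-64 + 100 - 120))*(-2344) = (790 - 84)*(-2344) = 706*(-2344) = -1654864)
(f - 594)*(A(40, 18) - 1313) = (-1654864 - 594)*(40*(18 + 40) - 1313) = -1655458*(40*58 - 1313) = -1655458*(2320 - 1313) = -1655458*1007 = -1667046206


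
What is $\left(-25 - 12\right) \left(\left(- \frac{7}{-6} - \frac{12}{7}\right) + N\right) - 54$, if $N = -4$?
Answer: $\frac{4799}{42} \approx 114.26$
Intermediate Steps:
$\left(-25 - 12\right) \left(\left(- \frac{7}{-6} - \frac{12}{7}\right) + N\right) - 54 = \left(-25 - 12\right) \left(\left(- \frac{7}{-6} - \frac{12}{7}\right) - 4\right) - 54 = - 37 \left(\left(\left(-7\right) \left(- \frac{1}{6}\right) - \frac{12}{7}\right) - 4\right) - 54 = - 37 \left(\left(\frac{7}{6} - \frac{12}{7}\right) - 4\right) - 54 = - 37 \left(- \frac{23}{42} - 4\right) - 54 = \left(-37\right) \left(- \frac{191}{42}\right) - 54 = \frac{7067}{42} - 54 = \frac{4799}{42}$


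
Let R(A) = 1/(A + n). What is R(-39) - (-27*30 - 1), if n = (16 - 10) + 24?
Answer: 7298/9 ≈ 810.89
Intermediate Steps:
n = 30 (n = 6 + 24 = 30)
R(A) = 1/(30 + A) (R(A) = 1/(A + 30) = 1/(30 + A))
R(-39) - (-27*30 - 1) = 1/(30 - 39) - (-27*30 - 1) = 1/(-9) - (-810 - 1) = -1/9 - 1*(-811) = -1/9 + 811 = 7298/9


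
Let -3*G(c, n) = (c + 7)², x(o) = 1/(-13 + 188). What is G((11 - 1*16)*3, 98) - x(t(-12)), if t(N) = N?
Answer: -11203/525 ≈ -21.339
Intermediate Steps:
x(o) = 1/175
G(c, n) = -(7 + c)²/3 (G(c, n) = -(c + 7)²/3 = -(7 + c)²/3)
G((11 - 1*16)*3, 98) - x(t(-12)) = -(7 + (11 - 1*16)*3)²/3 - 1*1/175 = -(7 + (11 - 16)*3)²/3 - 1/175 = -(7 - 5*3)²/3 - 1/175 = -(7 - 15)²/3 - 1/175 = -⅓*(-8)² - 1/175 = -⅓*64 - 1/175 = -64/3 - 1/175 = -11203/525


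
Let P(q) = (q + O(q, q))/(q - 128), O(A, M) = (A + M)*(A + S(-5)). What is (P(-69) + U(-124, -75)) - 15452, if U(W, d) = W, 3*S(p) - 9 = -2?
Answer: -3077603/197 ≈ -15622.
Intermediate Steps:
S(p) = 7/3 (S(p) = 3 + (⅓)*(-2) = 3 - ⅔ = 7/3)
O(A, M) = (7/3 + A)*(A + M) (O(A, M) = (A + M)*(A + 7/3) = (A + M)*(7/3 + A) = (7/3 + A)*(A + M))
P(q) = (2*q² + 17*q/3)/(-128 + q) (P(q) = (q + (q² + 7*q/3 + 7*q/3 + q*q))/(q - 128) = (q + (q² + 7*q/3 + 7*q/3 + q²))/(-128 + q) = (q + (2*q² + 14*q/3))/(-128 + q) = (2*q² + 17*q/3)/(-128 + q))
(P(-69) + U(-124, -75)) - 15452 = ((⅓)*(-69)*(17 + 6*(-69))/(-128 - 69) - 124) - 15452 = ((⅓)*(-69)*(17 - 414)/(-197) - 124) - 15452 = ((⅓)*(-69)*(-1/197)*(-397) - 124) - 15452 = (-9131/197 - 124) - 15452 = -33559/197 - 15452 = -3077603/197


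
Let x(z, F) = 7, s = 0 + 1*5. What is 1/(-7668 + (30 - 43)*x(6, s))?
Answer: -1/7759 ≈ -0.00012888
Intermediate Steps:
s = 5 (s = 0 + 5 = 5)
1/(-7668 + (30 - 43)*x(6, s)) = 1/(-7668 + (30 - 43)*7) = 1/(-7668 - 13*7) = 1/(-7668 - 91) = 1/(-7759) = -1/7759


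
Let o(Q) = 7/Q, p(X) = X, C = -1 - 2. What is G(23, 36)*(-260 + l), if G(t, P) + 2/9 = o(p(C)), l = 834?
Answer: -13202/9 ≈ -1466.9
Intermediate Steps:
C = -3
G(t, P) = -23/9 (G(t, P) = -2/9 + 7/(-3) = -2/9 + 7*(-1/3) = -2/9 - 7/3 = -23/9)
G(23, 36)*(-260 + l) = -23*(-260 + 834)/9 = -23/9*574 = -13202/9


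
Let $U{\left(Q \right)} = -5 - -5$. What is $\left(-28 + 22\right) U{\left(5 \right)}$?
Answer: $0$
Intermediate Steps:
$U{\left(Q \right)} = 0$ ($U{\left(Q \right)} = -5 + 5 = 0$)
$\left(-28 + 22\right) U{\left(5 \right)} = \left(-28 + 22\right) 0 = \left(-6\right) 0 = 0$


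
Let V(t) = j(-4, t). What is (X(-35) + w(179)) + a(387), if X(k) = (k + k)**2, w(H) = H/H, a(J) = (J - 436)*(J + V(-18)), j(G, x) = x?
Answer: -13180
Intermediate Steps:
V(t) = t
a(J) = (-436 + J)*(-18 + J) (a(J) = (J - 436)*(J - 18) = (-436 + J)*(-18 + J))
w(H) = 1
X(k) = 4*k**2 (X(k) = (2*k)**2 = 4*k**2)
(X(-35) + w(179)) + a(387) = (4*(-35)**2 + 1) + (7848 + 387**2 - 454*387) = (4*1225 + 1) + (7848 + 149769 - 175698) = (4900 + 1) - 18081 = 4901 - 18081 = -13180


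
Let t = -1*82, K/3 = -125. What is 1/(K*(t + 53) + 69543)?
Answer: 1/80418 ≈ 1.2435e-5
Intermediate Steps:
K = -375 (K = 3*(-125) = -375)
t = -82
1/(K*(t + 53) + 69543) = 1/(-375*(-82 + 53) + 69543) = 1/(-375*(-29) + 69543) = 1/(10875 + 69543) = 1/80418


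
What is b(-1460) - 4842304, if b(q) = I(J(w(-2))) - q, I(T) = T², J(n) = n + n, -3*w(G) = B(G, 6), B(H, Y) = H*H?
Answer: -43567532/9 ≈ -4.8408e+6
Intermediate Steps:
B(H, Y) = H²
w(G) = -G²/3
J(n) = 2*n
b(q) = 64/9 - q (b(q) = (2*(-⅓*(-2)²))² - q = (2*(-⅓*4))² - q = (2*(-4/3))² - q = (-8/3)² - q = 64/9 - q)
b(-1460) - 4842304 = (64/9 - 1*(-1460)) - 4842304 = (64/9 + 1460) - 4842304 = 13204/9 - 4842304 = -43567532/9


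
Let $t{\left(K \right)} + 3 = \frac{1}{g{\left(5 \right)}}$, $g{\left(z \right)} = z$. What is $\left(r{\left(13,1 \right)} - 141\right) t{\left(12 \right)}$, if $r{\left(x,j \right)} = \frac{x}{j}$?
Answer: $\frac{1792}{5} \approx 358.4$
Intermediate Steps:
$t{\left(K \right)} = - \frac{14}{5}$ ($t{\left(K \right)} = -3 + \frac{1}{5} = - \frac{14}{5}$)
$\left(r{\left(13,1 \right)} - 141\right) t{\left(12 \right)} = \left(\frac{13}{1} - 141\right) \left(- \frac{14}{5}\right) = \left(13 \cdot 1 - 141\right) \left(- \frac{14}{5}\right) = \left(13 - 141\right) \left(- \frac{14}{5}\right) = \left(-128\right) \left(- \frac{14}{5}\right) = \frac{1792}{5}$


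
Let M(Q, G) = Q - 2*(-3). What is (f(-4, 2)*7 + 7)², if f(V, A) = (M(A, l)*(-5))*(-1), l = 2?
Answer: 82369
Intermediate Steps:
M(Q, G) = 6 + Q (M(Q, G) = Q + 6 = 6 + Q)
f(V, A) = 30 + 5*A (f(V, A) = ((6 + A)*(-5))*(-1) = (-30 - 5*A)*(-1) = 30 + 5*A)
(f(-4, 2)*7 + 7)² = ((30 + 5*2)*7 + 7)² = ((30 + 10)*7 + 7)² = (40*7 + 7)² = (280 + 7)² = 287² = 82369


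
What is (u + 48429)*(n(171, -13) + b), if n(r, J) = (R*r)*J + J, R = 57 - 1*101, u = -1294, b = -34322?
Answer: 2991988395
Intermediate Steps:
R = -44 (R = 57 - 101 = -44)
n(r, J) = J - 44*J*r (n(r, J) = (-44*r)*J + J = -44*J*r + J = J - 44*J*r)
(u + 48429)*(n(171, -13) + b) = (-1294 + 48429)*(-13*(1 - 44*171) - 34322) = 47135*(-13*(1 - 7524) - 34322) = 47135*(-13*(-7523) - 34322) = 47135*(97799 - 34322) = 47135*63477 = 2991988395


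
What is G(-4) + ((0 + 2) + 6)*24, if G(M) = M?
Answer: 188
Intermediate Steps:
G(-4) + ((0 + 2) + 6)*24 = -4 + ((0 + 2) + 6)*24 = -4 + (2 + 6)*24 = -4 + 8*24 = -4 + 192 = 188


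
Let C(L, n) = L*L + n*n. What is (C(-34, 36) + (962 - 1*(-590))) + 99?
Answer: 4103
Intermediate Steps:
C(L, n) = L**2 + n**2
(C(-34, 36) + (962 - 1*(-590))) + 99 = (((-34)**2 + 36**2) + (962 - 1*(-590))) + 99 = ((1156 + 1296) + (962 + 590)) + 99 = (2452 + 1552) + 99 = 4004 + 99 = 4103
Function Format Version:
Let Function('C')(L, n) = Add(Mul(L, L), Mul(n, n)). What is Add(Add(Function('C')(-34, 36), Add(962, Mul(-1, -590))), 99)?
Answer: 4103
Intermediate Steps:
Function('C')(L, n) = Add(Pow(L, 2), Pow(n, 2))
Add(Add(Function('C')(-34, 36), Add(962, Mul(-1, -590))), 99) = Add(Add(Add(Pow(-34, 2), Pow(36, 2)), Add(962, Mul(-1, -590))), 99) = Add(Add(Add(1156, 1296), Add(962, 590)), 99) = Add(Add(2452, 1552), 99) = Add(4004, 99) = 4103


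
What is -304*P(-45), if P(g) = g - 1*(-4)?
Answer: 12464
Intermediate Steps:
P(g) = 4 + g (P(g) = g + 4 = 4 + g)
-304*P(-45) = -304*(4 - 45) = -304*(-41) = 12464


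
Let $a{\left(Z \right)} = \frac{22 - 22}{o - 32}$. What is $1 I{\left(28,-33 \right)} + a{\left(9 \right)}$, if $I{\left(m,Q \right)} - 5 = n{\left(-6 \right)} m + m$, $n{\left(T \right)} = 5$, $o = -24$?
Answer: $173$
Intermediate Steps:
$I{\left(m,Q \right)} = 5 + 6 m$ ($I{\left(m,Q \right)} = 5 + \left(5 m + m\right) = 5 + 6 m$)
$a{\left(Z \right)} = 0$ ($a{\left(Z \right)} = \frac{22 - 22}{-24 - 32} = \frac{0}{-56} = 0 \left(- \frac{1}{56}\right) = 0$)
$1 I{\left(28,-33 \right)} + a{\left(9 \right)} = 1 \left(5 + 6 \cdot 28\right) + 0 = 1 \left(5 + 168\right) + 0 = 1 \cdot 173 + 0 = 173 + 0 = 173$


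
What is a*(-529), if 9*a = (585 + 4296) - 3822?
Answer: -186737/3 ≈ -62246.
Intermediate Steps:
a = 353/3 (a = ((585 + 4296) - 3822)/9 = (4881 - 3822)/9 = (⅑)*1059 = 353/3 ≈ 117.67)
a*(-529) = (353/3)*(-529) = -186737/3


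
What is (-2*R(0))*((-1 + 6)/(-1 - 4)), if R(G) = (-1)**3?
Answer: -2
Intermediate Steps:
R(G) = -1
(-2*R(0))*((-1 + 6)/(-1 - 4)) = (-2*(-1))*((-1 + 6)/(-1 - 4)) = 2*(5/(-5)) = 2*(5*(-1/5)) = 2*(-1) = -2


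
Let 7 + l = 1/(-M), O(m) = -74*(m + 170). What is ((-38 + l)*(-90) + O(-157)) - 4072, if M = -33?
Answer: -10854/11 ≈ -986.73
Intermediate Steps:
O(m) = -12580 - 74*m (O(m) = -74*(170 + m) = -12580 - 74*m)
l = -230/33 (l = -7 + 1/(-1*(-33)) = -7 + 1/33 = -230/33 ≈ -6.9697)
((-38 + l)*(-90) + O(-157)) - 4072 = ((-38 - 230/33)*(-90) + (-12580 - 74*(-157))) - 4072 = (-1484/33*(-90) + (-12580 + 11618)) - 4072 = (44520/11 - 962) - 4072 = 33938/11 - 4072 = -10854/11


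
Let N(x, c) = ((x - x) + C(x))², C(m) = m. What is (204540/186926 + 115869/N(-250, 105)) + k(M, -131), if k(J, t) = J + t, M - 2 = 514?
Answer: 2266174776847/5841437500 ≈ 387.95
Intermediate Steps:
M = 516 (M = 2 + 514 = 516)
N(x, c) = x² (N(x, c) = ((x - x) + x)² = (0 + x)² = x²)
(204540/186926 + 115869/N(-250, 105)) + k(M, -131) = (204540/186926 + 115869/((-250)²)) + (516 - 131) = (204540*(1/186926) + 115869/62500) + 385 = (102270/93463 + 115869*(1/62500)) + 385 = (102270/93463 + 115869/62500) + 385 = 17221339347/5841437500 + 385 = 2266174776847/5841437500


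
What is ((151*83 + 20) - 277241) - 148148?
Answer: -412836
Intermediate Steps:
((151*83 + 20) - 277241) - 148148 = ((12533 + 20) - 277241) - 148148 = (12553 - 277241) - 148148 = -264688 - 148148 = -412836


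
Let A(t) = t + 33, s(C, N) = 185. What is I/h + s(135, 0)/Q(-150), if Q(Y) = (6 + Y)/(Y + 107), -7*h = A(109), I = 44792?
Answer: -22010363/10224 ≈ -2152.8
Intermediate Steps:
A(t) = 33 + t
h = -142/7 (h = -(33 + 109)/7 = -⅐*142 = -142/7 ≈ -20.286)
Q(Y) = (6 + Y)/(107 + Y)
I/h + s(135, 0)/Q(-150) = 44792/(-142/7) + 185/(((6 - 150)/(107 - 150))) = 44792*(-7/142) + 185/((-144/(-43))) = -156772/71 + 185/((-1/43*(-144))) = -156772/71 + 185/(144/43) = -156772/71 + 185*(43/144) = -156772/71 + 7955/144 = -22010363/10224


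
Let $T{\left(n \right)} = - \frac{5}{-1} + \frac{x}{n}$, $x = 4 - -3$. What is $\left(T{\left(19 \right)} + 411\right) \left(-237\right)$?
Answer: $- \frac{1874907}{19} \approx -98679.0$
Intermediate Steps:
$x = 7$ ($x = 4 + 3 = 7$)
$T{\left(n \right)} = 5 + \frac{7}{n}$ ($T{\left(n \right)} = - \frac{5}{-1} + \frac{7}{n} = \left(-5\right) \left(-1\right) + \frac{7}{n} = 5 + \frac{7}{n}$)
$\left(T{\left(19 \right)} + 411\right) \left(-237\right) = \left(\left(5 + \frac{7}{19}\right) + 411\right) \left(-237\right) = \left(\frac{102}{19} + 411\right) \left(-237\right) = \frac{7911}{19} \left(-237\right) = - \frac{1874907}{19}$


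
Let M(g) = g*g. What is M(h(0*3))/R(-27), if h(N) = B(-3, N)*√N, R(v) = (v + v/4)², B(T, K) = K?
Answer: 0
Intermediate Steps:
R(v) = 25*v²/16 (R(v) = (v + v*(¼))² = (v + v/4)² = (5*v/4)² = 25*v²/16)
h(N) = N^(3/2) (h(N) = N*√N = N^(3/2))
M(g) = g²
M(h(0*3))/R(-27) = ((0*3)^(3/2))²/(((25/16)*(-27)²)) = (0^(3/2))²/(((25/16)*729)) = 0²/(18225/16) = 0*(16/18225) = 0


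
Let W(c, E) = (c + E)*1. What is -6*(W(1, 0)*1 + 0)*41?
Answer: -246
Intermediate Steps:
W(c, E) = E + c (W(c, E) = (E + c)*1 = E + c)
-6*(W(1, 0)*1 + 0)*41 = -6*((0 + 1)*1 + 0)*41 = -6*(1*1 + 0)*41 = -6*(1 + 0)*41 = -6*1*41 = -6*41 = -246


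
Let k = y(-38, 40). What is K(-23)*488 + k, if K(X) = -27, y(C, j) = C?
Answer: -13214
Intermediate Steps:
k = -38
K(-23)*488 + k = -27*488 - 38 = -13176 - 38 = -13214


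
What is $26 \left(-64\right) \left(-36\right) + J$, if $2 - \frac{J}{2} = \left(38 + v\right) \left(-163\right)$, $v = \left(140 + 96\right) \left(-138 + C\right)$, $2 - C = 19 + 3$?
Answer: $-12083592$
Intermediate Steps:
$C = -20$ ($C = 2 - \left(19 + 3\right) = 2 - 22 = -20$)
$v = -37288$ ($v = \left(140 + 96\right) \left(-138 - 20\right) = 236 \left(-158\right) = -37288$)
$J = -12143496$ ($J = 4 - 2 \left(38 - 37288\right) \left(-163\right) = 4 - 2 \left(\left(-37250\right) \left(-163\right)\right) = 4 - 12143500 = -12143496$)
$26 \left(-64\right) \left(-36\right) + J = 26 \left(-64\right) \left(-36\right) - 12143496 = \left(-1664\right) \left(-36\right) - 12143496 = 59904 - 12143496 = -12083592$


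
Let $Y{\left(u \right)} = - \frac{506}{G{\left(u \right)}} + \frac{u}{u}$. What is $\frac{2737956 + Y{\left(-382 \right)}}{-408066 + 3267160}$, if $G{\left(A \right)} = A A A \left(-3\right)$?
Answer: $\frac{13466633773783}{14062445766264} \approx 0.95763$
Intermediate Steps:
$G{\left(A \right)} = - 3 A^{3}$ ($G{\left(A \right)} = A^{2} A \left(-3\right) = A^{3} \left(-3\right) = - 3 A^{3}$)
$Y{\left(u \right)} = 1 + \frac{506}{3 u^{3}}$ ($Y{\left(u \right)} = - \frac{506}{\left(-3\right) u^{3}} + \frac{u}{u} = - 506 \left(- \frac{1}{3 u^{3}}\right) + 1 = \frac{506}{3 u^{3}} + 1 = 1 + \frac{506}{3 u^{3}}$)
$\frac{2737956 + Y{\left(-382 \right)}}{-408066 + 3267160} = \frac{2737956 + \left(1 + \frac{506}{3 \left(-55742968\right)}\right)}{-408066 + 3267160} = \frac{2737956 + \left(1 + \frac{506}{3} \left(- \frac{1}{55742968}\right)\right)}{2859094} = \left(2737956 + \left(1 - \frac{253}{83614452}\right)\right) \frac{1}{2859094} = \left(2737956 + \frac{83614199}{83614452}\right) \frac{1}{2859094} = \frac{228932774154311}{83614452} \cdot \frac{1}{2859094} = \frac{13466633773783}{14062445766264}$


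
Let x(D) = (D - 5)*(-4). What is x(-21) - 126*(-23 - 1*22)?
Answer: 5774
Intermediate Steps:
x(D) = 20 - 4*D (x(D) = (-5 + D)*(-4) = 20 - 4*D)
x(-21) - 126*(-23 - 1*22) = (20 - 4*(-21)) - 126*(-23 - 1*22) = (20 + 84) - 126*(-23 - 22) = 104 - 126*(-45) = 104 + 5670 = 5774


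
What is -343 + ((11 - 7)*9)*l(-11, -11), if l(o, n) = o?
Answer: -739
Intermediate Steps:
-343 + ((11 - 7)*9)*l(-11, -11) = -343 + ((11 - 7)*9)*(-11) = -343 + (4*9)*(-11) = -343 + 36*(-11) = -343 - 396 = -739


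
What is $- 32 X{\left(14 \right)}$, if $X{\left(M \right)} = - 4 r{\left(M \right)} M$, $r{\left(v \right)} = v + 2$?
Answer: $28672$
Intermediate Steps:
$r{\left(v \right)} = 2 + v$
$X{\left(M \right)} = M \left(-8 - 4 M\right)$ ($X{\left(M \right)} = - 4 \left(2 + M\right) M = \left(-8 - 4 M\right) M = M \left(-8 - 4 M\right)$)
$- 32 X{\left(14 \right)} = - 32 \left(\left(-4\right) 14 \left(2 + 14\right)\right) = - 32 \left(\left(-4\right) 14 \cdot 16\right) = \left(-32\right) \left(-896\right) = 28672$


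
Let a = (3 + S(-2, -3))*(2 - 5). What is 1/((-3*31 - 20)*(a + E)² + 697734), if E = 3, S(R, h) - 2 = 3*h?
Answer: 1/672309 ≈ 1.4874e-6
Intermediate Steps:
S(R, h) = 2 + 3*h
a = 12 (a = (3 + (2 + 3*(-3)))*(2 - 5) = (3 + (2 - 9))*(-3) = (3 - 7)*(-3) = -4*(-3) = 12)
1/((-3*31 - 20)*(a + E)² + 697734) = 1/((-3*31 - 20)*(12 + 3)² + 697734) = 1/((-93 - 20)*15² + 697734) = 1/(-113*225 + 697734) = 1/(-25425 + 697734) = 1/672309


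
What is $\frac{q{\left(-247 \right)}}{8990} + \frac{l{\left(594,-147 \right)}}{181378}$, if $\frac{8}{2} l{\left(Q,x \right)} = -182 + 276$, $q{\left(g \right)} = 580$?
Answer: $\frac{726969}{11245436} \approx 0.064646$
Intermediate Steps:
$l{\left(Q,x \right)} = \frac{47}{2}$ ($l{\left(Q,x \right)} = \frac{-182 + 276}{4} = \frac{1}{4} \cdot 94 = \frac{47}{2}$)
$\frac{q{\left(-247 \right)}}{8990} + \frac{l{\left(594,-147 \right)}}{181378} = \frac{580}{8990} + \frac{47}{2 \cdot 181378} = 580 \cdot \frac{1}{8990} + \frac{47}{2} \cdot \frac{1}{181378} = \frac{2}{31} + \frac{47}{362756} = \frac{726969}{11245436}$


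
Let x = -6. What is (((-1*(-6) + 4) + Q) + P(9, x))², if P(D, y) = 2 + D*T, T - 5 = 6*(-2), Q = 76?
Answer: 625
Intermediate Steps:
T = -7 (T = 5 + 6*(-2) = 5 - 12 = -7)
P(D, y) = 2 - 7*D (P(D, y) = 2 + D*(-7) = 2 - 7*D)
(((-1*(-6) + 4) + Q) + P(9, x))² = (((-1*(-6) + 4) + 76) + (2 - 7*9))² = (((6 + 4) + 76) + (2 - 63))² = ((10 + 76) - 61)² = (86 - 61)² = 25² = 625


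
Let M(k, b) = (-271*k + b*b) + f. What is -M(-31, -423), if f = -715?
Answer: -186615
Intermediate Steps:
M(k, b) = -715 + b² - 271*k (M(k, b) = (-271*k + b*b) - 715 = (-271*k + b²) - 715 = (b² - 271*k) - 715 = -715 + b² - 271*k)
-M(-31, -423) = -(-715 + (-423)² - 271*(-31)) = -(-715 + 178929 + 8401) = -1*186615 = -186615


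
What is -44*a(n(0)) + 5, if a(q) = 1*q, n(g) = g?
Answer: 5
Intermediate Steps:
a(q) = q
-44*a(n(0)) + 5 = -44*0 + 5 = 0 + 5 = 5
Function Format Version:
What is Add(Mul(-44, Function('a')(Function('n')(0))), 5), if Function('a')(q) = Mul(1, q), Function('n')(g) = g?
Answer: 5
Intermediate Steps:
Function('a')(q) = q
Add(Mul(-44, Function('a')(Function('n')(0))), 5) = Add(Mul(-44, 0), 5) = Add(0, 5) = 5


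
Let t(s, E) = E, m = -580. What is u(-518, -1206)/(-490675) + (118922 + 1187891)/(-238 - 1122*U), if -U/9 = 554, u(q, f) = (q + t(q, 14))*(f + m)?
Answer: -231275456579/144466444550 ≈ -1.6009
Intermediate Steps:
u(q, f) = (-580 + f)*(14 + q) (u(q, f) = (q + 14)*(f - 580) = (14 + q)*(-580 + f) = (-580 + f)*(14 + q))
U = -4986 (U = -9*554 = -4986)
u(-518, -1206)/(-490675) + (118922 + 1187891)/(-238 - 1122*U) = (-8120 - 580*(-518) + 14*(-1206) - 1206*(-518))/(-490675) + (118922 + 1187891)/(-238 - 1122*(-4986)) = (-8120 + 300440 - 16884 + 624708)*(-1/490675) + 1306813/(-238 + 5594292) = 900144*(-1/490675) + 1306813/5594054 = -47376/25825 + 1306813*(1/5594054) = -47376/25825 + 1306813/5594054 = -231275456579/144466444550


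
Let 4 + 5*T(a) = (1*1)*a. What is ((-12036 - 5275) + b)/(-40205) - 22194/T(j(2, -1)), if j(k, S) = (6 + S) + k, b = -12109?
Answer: -297430706/8041 ≈ -36989.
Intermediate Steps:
j(k, S) = 6 + S + k
T(a) = -⅘ + a/5 (T(a) = -⅘ + ((1*1)*a)/5 = -⅘ + (1*a)/5 = -⅘ + a/5)
((-12036 - 5275) + b)/(-40205) - 22194/T(j(2, -1)) = ((-12036 - 5275) - 12109)/(-40205) - 22194/(-⅘ + (6 - 1 + 2)/5) = (-17311 - 12109)*(-1/40205) - 22194/(-⅘ + (⅕)*7) = -29420*(-1/40205) - 22194/(-⅘ + 7/5) = 5884/8041 - 22194/⅗ = 5884/8041 - 22194*5/3 = 5884/8041 - 36990 = -297430706/8041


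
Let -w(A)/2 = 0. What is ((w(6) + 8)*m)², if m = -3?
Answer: 576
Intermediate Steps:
w(A) = 0 (w(A) = -2*0 = 0)
((w(6) + 8)*m)² = ((0 + 8)*(-3))² = (8*(-3))² = (-24)² = 576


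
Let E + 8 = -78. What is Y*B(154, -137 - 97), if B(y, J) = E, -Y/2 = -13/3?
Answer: -2236/3 ≈ -745.33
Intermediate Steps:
Y = 26/3 (Y = -(-26)/3 = -2*(-13/3) = 26/3 ≈ 8.6667)
E = -86 (E = -8 - 78 = -86)
B(y, J) = -86
Y*B(154, -137 - 97) = (26/3)*(-86) = -2236/3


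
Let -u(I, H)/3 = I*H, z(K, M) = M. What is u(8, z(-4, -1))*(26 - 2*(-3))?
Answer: 768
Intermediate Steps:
u(I, H) = -3*H*I (u(I, H) = -3*I*H = -3*H*I)
u(8, z(-4, -1))*(26 - 2*(-3)) = (-3*(-1)*8)*(26 - 2*(-3)) = 24*(26 + 6) = 24*32 = 768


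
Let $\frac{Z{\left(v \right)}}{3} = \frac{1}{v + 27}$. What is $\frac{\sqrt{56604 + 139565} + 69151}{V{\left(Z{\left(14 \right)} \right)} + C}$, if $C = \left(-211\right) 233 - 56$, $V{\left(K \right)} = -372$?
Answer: $- \frac{69151}{49591} - \frac{\sqrt{196169}}{49591} \approx -1.4034$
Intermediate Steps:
$Z{\left(v \right)} = \frac{3}{27 + v}$ ($Z{\left(v \right)} = \frac{3}{v + 27} = \frac{3}{27 + v}$)
$C = -49219$ ($C = -49163 - 56 = -49219$)
$\frac{\sqrt{56604 + 139565} + 69151}{V{\left(Z{\left(14 \right)} \right)} + C} = \frac{\sqrt{56604 + 139565} + 69151}{-372 - 49219} = \frac{\sqrt{196169} + 69151}{-49591} = \left(69151 + \sqrt{196169}\right) \left(- \frac{1}{49591}\right) = - \frac{69151}{49591} - \frac{\sqrt{196169}}{49591}$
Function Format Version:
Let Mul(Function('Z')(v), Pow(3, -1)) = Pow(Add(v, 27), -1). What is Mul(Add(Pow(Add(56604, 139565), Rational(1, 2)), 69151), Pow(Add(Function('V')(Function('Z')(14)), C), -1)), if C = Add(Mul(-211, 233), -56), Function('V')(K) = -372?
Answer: Add(Rational(-69151, 49591), Mul(Rational(-1, 49591), Pow(196169, Rational(1, 2)))) ≈ -1.4034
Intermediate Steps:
Function('Z')(v) = Mul(3, Pow(Add(27, v), -1)) (Function('Z')(v) = Mul(3, Pow(Add(v, 27), -1)) = Mul(3, Pow(Add(27, v), -1)))
C = -49219 (C = Add(-49163, -56) = -49219)
Mul(Add(Pow(Add(56604, 139565), Rational(1, 2)), 69151), Pow(Add(Function('V')(Function('Z')(14)), C), -1)) = Mul(Add(Pow(Add(56604, 139565), Rational(1, 2)), 69151), Pow(Add(-372, -49219), -1)) = Mul(Add(Pow(196169, Rational(1, 2)), 69151), Pow(-49591, -1)) = Mul(Add(69151, Pow(196169, Rational(1, 2))), Rational(-1, 49591)) = Add(Rational(-69151, 49591), Mul(Rational(-1, 49591), Pow(196169, Rational(1, 2))))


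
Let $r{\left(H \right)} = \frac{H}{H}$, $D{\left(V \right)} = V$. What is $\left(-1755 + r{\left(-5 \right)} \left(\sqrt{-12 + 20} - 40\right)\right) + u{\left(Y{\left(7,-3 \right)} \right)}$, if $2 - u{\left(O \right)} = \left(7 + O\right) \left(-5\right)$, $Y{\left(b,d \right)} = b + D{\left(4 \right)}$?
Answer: $-1703 + 2 \sqrt{2} \approx -1700.2$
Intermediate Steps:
$Y{\left(b,d \right)} = 4 + b$ ($Y{\left(b,d \right)} = b + 4 = 4 + b$)
$u{\left(O \right)} = 37 + 5 O$ ($u{\left(O \right)} = 2 - \left(7 + O\right) \left(-5\right) = 2 - \left(-35 - 5 O\right) = 2 + \left(35 + 5 O\right) = 37 + 5 O$)
$r{\left(H \right)} = 1$
$\left(-1755 + r{\left(-5 \right)} \left(\sqrt{-12 + 20} - 40\right)\right) + u{\left(Y{\left(7,-3 \right)} \right)} = \left(-1755 + 1 \left(\sqrt{-12 + 20} - 40\right)\right) + \left(37 + 5 \left(4 + 7\right)\right) = \left(-1755 + 1 \left(\sqrt{8} - 40\right)\right) + \left(37 + 5 \cdot 11\right) = \left(-1755 + 1 \left(2 \sqrt{2} - 40\right)\right) + \left(37 + 55\right) = \left(-1755 + 1 \left(-40 + 2 \sqrt{2}\right)\right) + 92 = \left(-1755 - \left(40 - 2 \sqrt{2}\right)\right) + 92 = \left(-1795 + 2 \sqrt{2}\right) + 92 = -1703 + 2 \sqrt{2}$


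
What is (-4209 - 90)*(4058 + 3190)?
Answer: -31159152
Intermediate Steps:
(-4209 - 90)*(4058 + 3190) = -4299*7248 = -31159152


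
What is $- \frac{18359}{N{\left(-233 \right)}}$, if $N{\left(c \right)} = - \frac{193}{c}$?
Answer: $- \frac{4277647}{193} \approx -22164.0$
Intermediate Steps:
$- \frac{18359}{N{\left(-233 \right)}} = - \frac{18359}{\left(-193\right) \frac{1}{-233}} = - \frac{18359}{\left(-193\right) \left(- \frac{1}{233}\right)} = - \frac{18359}{\frac{193}{233}} = \left(-18359\right) \frac{233}{193} = - \frac{4277647}{193}$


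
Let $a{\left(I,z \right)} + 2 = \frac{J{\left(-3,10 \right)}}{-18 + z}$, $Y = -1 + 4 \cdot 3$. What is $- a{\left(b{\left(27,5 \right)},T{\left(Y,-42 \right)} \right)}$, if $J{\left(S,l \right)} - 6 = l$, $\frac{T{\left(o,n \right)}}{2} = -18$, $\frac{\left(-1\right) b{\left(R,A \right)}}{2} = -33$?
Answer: $\frac{62}{27} \approx 2.2963$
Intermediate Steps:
$Y = 11$ ($Y = -1 + 12 = 11$)
$b{\left(R,A \right)} = 66$ ($b{\left(R,A \right)} = \left(-2\right) \left(-33\right) = 66$)
$T{\left(o,n \right)} = -36$ ($T{\left(o,n \right)} = 2 \left(-18\right) = -36$)
$J{\left(S,l \right)} = 6 + l$
$a{\left(I,z \right)} = -2 + \frac{16}{-18 + z}$ ($a{\left(I,z \right)} = -2 + \frac{6 + 10}{-18 + z} = -2 + \frac{1}{-18 + z} 16 = -2 + \frac{16}{-18 + z}$)
$- a{\left(b{\left(27,5 \right)},T{\left(Y,-42 \right)} \right)} = - \frac{2 \left(26 - -36\right)}{-18 - 36} = - \frac{2 \left(26 + 36\right)}{-54} = - \frac{2 \left(-1\right) 62}{54} = \left(-1\right) \left(- \frac{62}{27}\right) = \frac{62}{27}$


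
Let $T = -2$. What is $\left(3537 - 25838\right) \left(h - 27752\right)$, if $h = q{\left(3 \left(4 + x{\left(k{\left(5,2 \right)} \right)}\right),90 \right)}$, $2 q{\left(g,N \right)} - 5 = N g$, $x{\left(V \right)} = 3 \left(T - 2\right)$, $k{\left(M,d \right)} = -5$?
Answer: $\frac{1285853359}{2} \approx 6.4293 \cdot 10^{8}$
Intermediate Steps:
$x{\left(V \right)} = -12$ ($x{\left(V \right)} = 3 \left(-2 - 2\right) = 3 \left(-4\right) = -12$)
$q{\left(g,N \right)} = \frac{5}{2} + \frac{N g}{2}$
$h = - \frac{2155}{2}$ ($h = \frac{5}{2} + \frac{1}{2} \cdot 90 \cdot 3 \left(4 - 12\right) = \frac{5}{2} + \frac{1}{2} \cdot 90 \cdot 3 \left(-8\right) = \frac{5}{2} + \frac{1}{2} \cdot 90 \left(-24\right) = \frac{5}{2} - 1080 = - \frac{2155}{2} \approx -1077.5$)
$\left(3537 - 25838\right) \left(h - 27752\right) = \left(3537 - 25838\right) \left(- \frac{2155}{2} - 27752\right) = \left(-22301\right) \left(- \frac{57659}{2}\right) = \frac{1285853359}{2}$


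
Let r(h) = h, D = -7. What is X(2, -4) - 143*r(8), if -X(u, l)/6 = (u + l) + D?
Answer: -1090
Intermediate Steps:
X(u, l) = 42 - 6*l - 6*u (X(u, l) = -6*((u + l) - 7) = -6*((l + u) - 7) = -6*(-7 + l + u) = 42 - 6*l - 6*u)
X(2, -4) - 143*r(8) = (42 - 6*(-4) - 6*2) - 143*8 = (42 + 24 - 12) - 1144 = 54 - 1144 = -1090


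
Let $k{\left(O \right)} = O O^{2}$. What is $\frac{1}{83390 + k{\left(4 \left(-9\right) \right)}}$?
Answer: $\frac{1}{36734} \approx 2.7223 \cdot 10^{-5}$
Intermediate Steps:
$k{\left(O \right)} = O^{3}$
$\frac{1}{83390 + k{\left(4 \left(-9\right) \right)}} = \frac{1}{83390 + \left(4 \left(-9\right)\right)^{3}} = \frac{1}{83390 + \left(-36\right)^{3}} = \frac{1}{83390 - 46656} = \frac{1}{36734}$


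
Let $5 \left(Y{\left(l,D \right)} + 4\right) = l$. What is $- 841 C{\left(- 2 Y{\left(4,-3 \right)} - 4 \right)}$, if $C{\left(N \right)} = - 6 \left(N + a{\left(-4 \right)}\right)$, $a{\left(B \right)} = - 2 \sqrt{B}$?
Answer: $\frac{60552}{5} - 20184 i \approx 12110.0 - 20184.0 i$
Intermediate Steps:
$Y{\left(l,D \right)} = -4 + \frac{l}{5}$
$C{\left(N \right)} = - 6 N + 24 i$ ($C{\left(N \right)} = - 6 \left(N - 2 \sqrt{-4}\right) = - 6 \left(N - 2 \cdot 2 i\right) = - 6 \left(N - 4 i\right) = - 6 N + 24 i$)
$- 841 C{\left(- 2 Y{\left(4,-3 \right)} - 4 \right)} = - 841 \left(- 6 \left(- 2 \left(-4 + \frac{1}{5} \cdot 4\right) - 4\right) + 24 i\right) = - 841 \left(- 6 \left(- 2 \left(-4 + \frac{4}{5}\right) - 4\right) + 24 i\right) = - 841 \left(- 6 \left(\left(-2\right) \left(- \frac{16}{5}\right) - 4\right) + 24 i\right) = - 841 \left(- 6 \left(\frac{32}{5} - 4\right) + 24 i\right) = - 841 \left(\left(-6\right) \frac{12}{5} + 24 i\right) = - 841 \left(- \frac{72}{5} + 24 i\right) = \frac{60552}{5} - 20184 i$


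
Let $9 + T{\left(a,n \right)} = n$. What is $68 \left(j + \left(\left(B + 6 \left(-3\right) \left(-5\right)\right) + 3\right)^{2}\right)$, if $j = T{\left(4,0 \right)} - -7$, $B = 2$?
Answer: $613564$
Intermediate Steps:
$T{\left(a,n \right)} = -9 + n$
$j = -2$ ($j = \left(-9 + 0\right) - -7 = -9 + 7 = -2$)
$68 \left(j + \left(\left(B + 6 \left(-3\right) \left(-5\right)\right) + 3\right)^{2}\right) = 68 \left(-2 + \left(\left(2 + 6 \left(-3\right) \left(-5\right)\right) + 3\right)^{2}\right) = 68 \left(-2 + \left(\left(2 - -90\right) + 3\right)^{2}\right) = 68 \left(-2 + \left(\left(2 + 90\right) + 3\right)^{2}\right) = 68 \left(-2 + \left(92 + 3\right)^{2}\right) = 68 \left(-2 + 95^{2}\right) = 68 \left(-2 + 9025\right) = 68 \cdot 9023 = 613564$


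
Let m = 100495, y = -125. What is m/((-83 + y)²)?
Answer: 100495/43264 ≈ 2.3228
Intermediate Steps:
m/((-83 + y)²) = 100495/((-83 - 125)²) = 100495/((-208)²) = 100495/43264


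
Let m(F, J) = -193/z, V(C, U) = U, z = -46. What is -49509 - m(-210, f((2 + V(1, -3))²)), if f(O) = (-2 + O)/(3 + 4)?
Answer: -2277607/46 ≈ -49513.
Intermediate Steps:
f(O) = -2/7 + O/7 (f(O) = (-2 + O)/7 = (-2 + O)*(⅐) = -2/7 + O/7)
m(F, J) = 193/46 (m(F, J) = -193/(-46) = -193*(-1/46) = 193/46)
-49509 - m(-210, f((2 + V(1, -3))²)) = -49509 - 1*193/46 = -49509 - 193/46 = -2277607/46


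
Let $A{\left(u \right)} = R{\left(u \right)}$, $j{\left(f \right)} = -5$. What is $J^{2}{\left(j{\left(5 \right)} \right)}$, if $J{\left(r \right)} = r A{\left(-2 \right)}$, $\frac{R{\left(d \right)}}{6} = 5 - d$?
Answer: $44100$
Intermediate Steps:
$R{\left(d \right)} = 30 - 6 d$ ($R{\left(d \right)} = 6 \left(5 - d\right) = 30 - 6 d$)
$A{\left(u \right)} = 30 - 6 u$
$J{\left(r \right)} = 42 r$ ($J{\left(r \right)} = r \left(30 - -12\right) = r \left(30 + 12\right) = r 42 = 42 r$)
$J^{2}{\left(j{\left(5 \right)} \right)} = \left(42 \left(-5\right)\right)^{2} = \left(-210\right)^{2} = 44100$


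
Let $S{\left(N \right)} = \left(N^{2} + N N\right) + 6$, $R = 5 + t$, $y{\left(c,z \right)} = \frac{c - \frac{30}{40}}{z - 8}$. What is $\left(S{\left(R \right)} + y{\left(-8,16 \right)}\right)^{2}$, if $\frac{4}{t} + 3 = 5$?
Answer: $\frac{10843849}{1024} \approx 10590.0$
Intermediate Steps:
$t = 2$ ($t = \frac{4}{-3 + 5} = \frac{4}{2} = 4 \cdot \frac{1}{2} = 2$)
$y{\left(c,z \right)} = \frac{- \frac{3}{4} + c}{-8 + z}$ ($y{\left(c,z \right)} = \frac{c - \frac{3}{4}}{-8 + z} = \frac{- \frac{3}{4} + c}{-8 + z}$)
$R = 7$ ($R = 5 + 2 = 7$)
$S{\left(N \right)} = 6 + 2 N^{2}$ ($S{\left(N \right)} = \left(N^{2} + N^{2}\right) + 6 = 2 N^{2} + 6 = 6 + 2 N^{2}$)
$\left(S{\left(R \right)} + y{\left(-8,16 \right)}\right)^{2} = \left(\left(6 + 2 \cdot 7^{2}\right) + \frac{- \frac{3}{4} - 8}{-8 + 16}\right)^{2} = \left(\left(6 + 2 \cdot 49\right) + \frac{1}{8} \left(- \frac{35}{4}\right)\right)^{2} = \left(\left(6 + 98\right) + \frac{1}{8} \left(- \frac{35}{4}\right)\right)^{2} = \left(104 - \frac{35}{32}\right)^{2} = \left(\frac{3293}{32}\right)^{2} = \frac{10843849}{1024}$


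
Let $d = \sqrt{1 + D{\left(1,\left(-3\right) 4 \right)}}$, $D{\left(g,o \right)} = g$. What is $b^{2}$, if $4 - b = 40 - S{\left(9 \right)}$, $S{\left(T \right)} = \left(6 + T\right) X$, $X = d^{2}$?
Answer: $36$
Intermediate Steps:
$d = \sqrt{2}$ ($d = \sqrt{1 + 1} = \sqrt{2} \approx 1.4142$)
$X = 2$ ($X = \left(\sqrt{2}\right)^{2} = 2$)
$S{\left(T \right)} = 12 + 2 T$ ($S{\left(T \right)} = \left(6 + T\right) 2 = 12 + 2 T$)
$b = -6$ ($b = 4 - \left(40 - \left(12 + 2 \cdot 9\right)\right) = 4 - \left(40 - \left(12 + 18\right)\right) = 4 - \left(40 - 30\right) = 4 - 10 = -6$)
$b^{2} = \left(-6\right)^{2} = 36$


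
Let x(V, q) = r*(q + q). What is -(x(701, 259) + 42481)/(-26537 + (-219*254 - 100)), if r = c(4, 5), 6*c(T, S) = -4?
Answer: 126407/246789 ≈ 0.51221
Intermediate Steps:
c(T, S) = -⅔ (c(T, S) = (⅙)*(-4) = -⅔)
r = -⅔ ≈ -0.66667
x(V, q) = -4*q/3 (x(V, q) = -2*(q + q)/3 = -4*q/3)
-(x(701, 259) + 42481)/(-26537 + (-219*254 - 100)) = -(-4/3*259 + 42481)/(-26537 + (-219*254 - 100)) = -(-1036/3 + 42481)/(-26537 + (-55626 - 100)) = -126407/(3*(-26537 - 55726)) = -126407/(3*(-82263)) = -126407*(-1)/(3*82263) = -1*(-126407/246789) = 126407/246789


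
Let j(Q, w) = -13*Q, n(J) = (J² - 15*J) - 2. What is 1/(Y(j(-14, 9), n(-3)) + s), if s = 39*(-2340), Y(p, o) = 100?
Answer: -1/91160 ≈ -1.0970e-5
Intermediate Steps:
n(J) = -2 + J² - 15*J
s = -91260
1/(Y(j(-14, 9), n(-3)) + s) = 1/(100 - 91260) = 1/(-91160) = -1/91160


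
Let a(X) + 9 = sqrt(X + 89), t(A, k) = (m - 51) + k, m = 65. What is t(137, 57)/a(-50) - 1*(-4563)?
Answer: 63669/14 - 71*sqrt(39)/42 ≈ 4537.2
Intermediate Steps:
t(A, k) = 14 + k (t(A, k) = (65 - 51) + k = 14 + k)
a(X) = -9 + sqrt(89 + X) (a(X) = -9 + sqrt(X + 89) = -9 + sqrt(89 + X))
t(137, 57)/a(-50) - 1*(-4563) = (14 + 57)/(-9 + sqrt(89 - 50)) - 1*(-4563) = 71/(-9 + sqrt(39)) + 4563 = 4563 + 71/(-9 + sqrt(39))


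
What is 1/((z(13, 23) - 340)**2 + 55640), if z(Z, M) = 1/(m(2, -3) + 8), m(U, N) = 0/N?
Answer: 64/10953921 ≈ 5.8427e-6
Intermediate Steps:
m(U, N) = 0
z(Z, M) = 1/8 (z(Z, M) = 1/(0 + 8) = 1/8)
1/((z(13, 23) - 340)**2 + 55640) = 1/((1/8 - 340)**2 + 55640) = 1/((-2719/8)**2 + 55640) = 1/(7392961/64 + 55640) = 1/(10953921/64) = 64/10953921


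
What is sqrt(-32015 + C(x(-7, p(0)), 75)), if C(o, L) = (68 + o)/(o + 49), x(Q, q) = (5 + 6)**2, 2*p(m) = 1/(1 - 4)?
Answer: I*sqrt(925201370)/170 ≈ 178.92*I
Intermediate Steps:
p(m) = -1/6 (p(m) = 1/(2*(1 - 4)) = (1/2)/(-3) = (1/2)*(-1/3) = -1/6)
x(Q, q) = 121 (x(Q, q) = 11**2 = 121)
C(o, L) = (68 + o)/(49 + o)
sqrt(-32015 + C(x(-7, p(0)), 75)) = sqrt(-32015 + (68 + 121)/(49 + 121)) = sqrt(-32015 + 189/170) = sqrt(-5442361/170) = I*sqrt(925201370)/170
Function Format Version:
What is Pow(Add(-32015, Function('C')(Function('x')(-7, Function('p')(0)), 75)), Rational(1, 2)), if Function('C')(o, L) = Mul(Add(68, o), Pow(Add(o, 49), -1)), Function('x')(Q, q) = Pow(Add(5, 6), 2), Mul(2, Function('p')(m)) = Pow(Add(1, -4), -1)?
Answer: Mul(Rational(1, 170), I, Pow(925201370, Rational(1, 2))) ≈ Mul(178.92, I)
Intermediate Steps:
Function('p')(m) = Rational(-1, 6) (Function('p')(m) = Mul(Rational(1, 2), Pow(Add(1, -4), -1)) = Mul(Rational(1, 2), Pow(-3, -1)) = Mul(Rational(1, 2), Rational(-1, 3)) = Rational(-1, 6))
Function('x')(Q, q) = 121 (Function('x')(Q, q) = Pow(11, 2) = 121)
Function('C')(o, L) = Mul(Pow(Add(49, o), -1), Add(68, o)) (Function('C')(o, L) = Mul(Add(68, o), Pow(Add(49, o), -1)) = Mul(Pow(Add(49, o), -1), Add(68, o)))
Pow(Add(-32015, Function('C')(Function('x')(-7, Function('p')(0)), 75)), Rational(1, 2)) = Pow(Add(-32015, Mul(Pow(Add(49, 121), -1), Add(68, 121))), Rational(1, 2)) = Pow(Add(-32015, Mul(Pow(170, -1), 189)), Rational(1, 2)) = Pow(Add(-32015, Mul(Rational(1, 170), 189)), Rational(1, 2)) = Pow(Add(-32015, Rational(189, 170)), Rational(1, 2)) = Pow(Rational(-5442361, 170), Rational(1, 2)) = Mul(Rational(1, 170), I, Pow(925201370, Rational(1, 2)))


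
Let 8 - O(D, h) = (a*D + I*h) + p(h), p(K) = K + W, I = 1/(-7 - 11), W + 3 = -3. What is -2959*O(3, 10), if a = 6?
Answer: 358039/9 ≈ 39782.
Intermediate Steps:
W = -6 (W = -3 - 3 = -6)
I = -1/18 (I = 1/(-18) = -1/18 ≈ -0.055556)
p(K) = -6 + K (p(K) = K - 6 = -6 + K)
O(D, h) = 14 - 6*D - 17*h/18 (O(D, h) = 8 - ((6*D - h/18) + (-6 + h)) = 8 - (-6 + 6*D + 17*h/18) = 8 + (6 - 6*D - 17*h/18) = 14 - 6*D - 17*h/18)
-2959*O(3, 10) = -2959*(14 - 6*3 - 17/18*10) = -2959*(14 - 18 - 85/9) = -2959*(-121/9) = 358039/9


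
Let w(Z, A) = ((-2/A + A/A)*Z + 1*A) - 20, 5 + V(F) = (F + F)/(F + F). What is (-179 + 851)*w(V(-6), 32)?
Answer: 5544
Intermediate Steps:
V(F) = -4 (V(F) = -5 + (F + F)/(F + F) = -5 + (2*F)/((2*F)) = -5 + (2*F)*(1/(2*F)) = -5 + 1 = -4)
w(Z, A) = -20 + A + Z*(1 - 2/A) (w(Z, A) = ((-2/A + 1)*Z + A) - 20 = ((1 - 2/A)*Z + A) - 20 = (Z*(1 - 2/A) + A) - 20 = (A + Z*(1 - 2/A)) - 20 = -20 + A + Z*(1 - 2/A))
(-179 + 851)*w(V(-6), 32) = (-179 + 851)*(-20 + 32 - 4 - 2*(-4)/32) = 672*(-20 + 32 - 4 - 2*(-4)*1/32) = 672*(-20 + 32 - 4 + ¼) = 672*(33/4) = 5544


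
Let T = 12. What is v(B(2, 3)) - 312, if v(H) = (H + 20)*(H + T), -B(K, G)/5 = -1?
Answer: 113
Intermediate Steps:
B(K, G) = 5 (B(K, G) = -5*(-1) = 5)
v(H) = (12 + H)*(20 + H) (v(H) = (H + 20)*(H + 12) = (20 + H)*(12 + H) = (12 + H)*(20 + H))
v(B(2, 3)) - 312 = (240 + 5² + 32*5) - 312 = (240 + 25 + 160) - 312 = 425 - 312 = 113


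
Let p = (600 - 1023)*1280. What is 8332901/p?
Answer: -8332901/541440 ≈ -15.390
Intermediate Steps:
p = -541440 (p = -423*1280 = -541440)
8332901/p = 8332901/(-541440) = 8332901*(-1/541440) = -8332901/541440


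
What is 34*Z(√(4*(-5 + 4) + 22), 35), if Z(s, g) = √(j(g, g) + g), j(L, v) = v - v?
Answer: 34*√35 ≈ 201.15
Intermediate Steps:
j(L, v) = 0
Z(s, g) = √g (Z(s, g) = √(0 + g) = √g)
34*Z(√(4*(-5 + 4) + 22), 35) = 34*√35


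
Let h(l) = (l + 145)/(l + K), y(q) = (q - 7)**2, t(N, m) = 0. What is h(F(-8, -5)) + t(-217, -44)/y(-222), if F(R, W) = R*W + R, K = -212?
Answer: -59/60 ≈ -0.98333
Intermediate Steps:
y(q) = (-7 + q)**2
F(R, W) = R + R*W
h(l) = (145 + l)/(-212 + l) (h(l) = (l + 145)/(l - 212) = (145 + l)/(-212 + l))
h(F(-8, -5)) + t(-217, -44)/y(-222) = (145 - 8*(1 - 5))/(-212 - 8*(1 - 5)) + 0/((-7 - 222)**2) = (145 - 8*(-4))/(-212 - 8*(-4)) + 0/((-229)**2) = (145 + 32)/(-212 + 32) + 0/52441 = 177/(-180) + 0*(1/52441) = -1/180*177 + 0 = -59/60 + 0 = -59/60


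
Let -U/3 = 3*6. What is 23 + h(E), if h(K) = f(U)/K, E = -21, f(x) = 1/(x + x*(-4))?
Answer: 78245/3402 ≈ 23.000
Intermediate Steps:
U = -54 (U = -9*6 = -3*18 = -54)
f(x) = -1/(3*x) (f(x) = 1/(x - 4*x) = 1/(-3*x) = -1/(3*x))
h(K) = 1/(162*K) (h(K) = (-⅓/(-54))/K = (-⅓*(-1/54))/K = 1/(162*K))
23 + h(E) = 23 + (1/162)/(-21) = 23 + (1/162)*(-1/21) = 23 - 1/3402 = 78245/3402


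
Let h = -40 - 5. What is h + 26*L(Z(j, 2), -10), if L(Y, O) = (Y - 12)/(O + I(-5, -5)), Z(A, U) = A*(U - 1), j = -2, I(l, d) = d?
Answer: -311/15 ≈ -20.733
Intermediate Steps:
Z(A, U) = A*(-1 + U)
L(Y, O) = (-12 + Y)/(-5 + O) (L(Y, O) = (Y - 12)/(O - 5) = (-12 + Y)/(-5 + O))
h = -45
h + 26*L(Z(j, 2), -10) = -45 + 26*((-12 - 2*(-1 + 2))/(-5 - 10)) = -45 + 26*((-12 - 2*1)/(-15)) = -45 + 26*(-(-12 - 2)/15) = -45 + 26*(-1/15*(-14)) = -45 + 26*(14/15) = -45 + 364/15 = -311/15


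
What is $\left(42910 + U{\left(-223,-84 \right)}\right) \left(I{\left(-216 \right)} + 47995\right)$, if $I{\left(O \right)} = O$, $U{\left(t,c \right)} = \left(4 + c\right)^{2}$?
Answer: $2355982490$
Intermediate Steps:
$\left(42910 + U{\left(-223,-84 \right)}\right) \left(I{\left(-216 \right)} + 47995\right) = \left(42910 + \left(4 - 84\right)^{2}\right) \left(-216 + 47995\right) = \left(42910 + \left(-80\right)^{2}\right) 47779 = \left(42910 + 6400\right) 47779 = 49310 \cdot 47779 = 2355982490$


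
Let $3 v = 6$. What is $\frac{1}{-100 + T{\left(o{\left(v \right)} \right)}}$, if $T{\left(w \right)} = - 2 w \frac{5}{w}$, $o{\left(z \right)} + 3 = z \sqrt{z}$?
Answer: $- \frac{1}{110} \approx -0.0090909$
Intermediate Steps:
$v = 2$ ($v = \frac{1}{3} \cdot 6 = 2$)
$o{\left(z \right)} = -3 + z^{\frac{3}{2}}$ ($o{\left(z \right)} = -3 + z \sqrt{z} = -3 + z^{\frac{3}{2}}$)
$T{\left(w \right)} = -10$
$\frac{1}{-100 + T{\left(o{\left(v \right)} \right)}} = \frac{1}{-100 - 10} = \frac{1}{-110} = - \frac{1}{110}$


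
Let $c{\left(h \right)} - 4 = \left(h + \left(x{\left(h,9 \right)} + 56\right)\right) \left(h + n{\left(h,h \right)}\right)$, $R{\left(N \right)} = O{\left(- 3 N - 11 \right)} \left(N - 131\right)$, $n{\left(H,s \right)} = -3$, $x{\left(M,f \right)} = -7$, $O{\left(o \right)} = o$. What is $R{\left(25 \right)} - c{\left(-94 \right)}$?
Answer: $4747$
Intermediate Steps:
$R{\left(N \right)} = \left(-131 + N\right) \left(-11 - 3 N\right)$ ($R{\left(N \right)} = \left(- 3 N - 11\right) \left(N - 131\right) = \left(-11 - 3 N\right) \left(-131 + N\right) = \left(-131 + N\right) \left(-11 - 3 N\right)$)
$c{\left(h \right)} = 4 + \left(-3 + h\right) \left(49 + h\right)$ ($c{\left(h \right)} = 4 + \left(h + \left(-7 + 56\right)\right) \left(h - 3\right) = 4 + \left(h + 49\right) \left(-3 + h\right) = 4 + \left(49 + h\right) \left(-3 + h\right) = 4 + \left(-3 + h\right) \left(49 + h\right)$)
$R{\left(25 \right)} - c{\left(-94 \right)} = - \left(-131 + 25\right) \left(11 + 3 \cdot 25\right) - \left(-143 + \left(-94\right)^{2} + 46 \left(-94\right)\right) = \left(-1\right) \left(-106\right) \left(11 + 75\right) - \left(-143 + 8836 - 4324\right) = \left(-1\right) \left(-106\right) 86 - 4369 = 9116 - 4369 = 4747$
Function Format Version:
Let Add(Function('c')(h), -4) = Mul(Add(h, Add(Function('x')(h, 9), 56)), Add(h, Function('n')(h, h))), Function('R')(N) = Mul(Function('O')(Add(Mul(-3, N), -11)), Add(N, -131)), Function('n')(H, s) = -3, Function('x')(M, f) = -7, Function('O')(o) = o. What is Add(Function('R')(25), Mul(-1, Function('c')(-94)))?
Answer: 4747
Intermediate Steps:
Function('R')(N) = Mul(Add(-131, N), Add(-11, Mul(-3, N))) (Function('R')(N) = Mul(Add(Mul(-3, N), -11), Add(N, -131)) = Mul(Add(-11, Mul(-3, N)), Add(-131, N)) = Mul(Add(-131, N), Add(-11, Mul(-3, N))))
Function('c')(h) = Add(4, Mul(Add(-3, h), Add(49, h))) (Function('c')(h) = Add(4, Mul(Add(h, Add(-7, 56)), Add(h, -3))) = Add(4, Mul(Add(h, 49), Add(-3, h))) = Add(4, Mul(Add(49, h), Add(-3, h))) = Add(4, Mul(Add(-3, h), Add(49, h))))
Add(Function('R')(25), Mul(-1, Function('c')(-94))) = Add(Mul(-1, Add(-131, 25), Add(11, Mul(3, 25))), Mul(-1, Add(-143, Pow(-94, 2), Mul(46, -94)))) = Add(Mul(-1, -106, Add(11, 75)), Mul(-1, Add(-143, 8836, -4324))) = Add(Mul(-1, -106, 86), Mul(-1, 4369)) = Add(9116, -4369) = 4747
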